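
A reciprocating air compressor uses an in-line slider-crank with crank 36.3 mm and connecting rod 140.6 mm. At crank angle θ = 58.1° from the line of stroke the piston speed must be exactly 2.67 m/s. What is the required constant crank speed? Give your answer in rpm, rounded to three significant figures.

For an in-line slider-crank, |v_piston| = rω|sinθ|·[1 + r cosθ/√(L² − r² sin²θ)].
With r = 0.0363 m, L = 0.1406 m, θ = 58.1°: the bracketed kinematic factor |dx/dθ| = 0.035127 m.
ω = v/|dx/dθ| = 2.67/0.035127 = 76.01 rad/s.
N = 60ω/(2π) = 725.84 rpm.

726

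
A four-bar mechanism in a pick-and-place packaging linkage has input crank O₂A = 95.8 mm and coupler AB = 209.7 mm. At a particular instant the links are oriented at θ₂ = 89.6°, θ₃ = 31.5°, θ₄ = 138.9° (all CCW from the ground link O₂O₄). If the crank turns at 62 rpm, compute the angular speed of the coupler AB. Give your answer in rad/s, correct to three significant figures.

ω₂ = 6.493 rad/s (from 62 rpm).
Differentiating the loop-closure r₂e^{iθ₂}+r₃e^{iθ₃}=r₁+r₄e^{iθ₄} gives r₂ω₂e^{iθ₂}+r₃ω₃e^{iθ₃}=r₄ω₄e^{iθ₄}.
Eliminating the other unknown: ω₃ = r₂ω₂ sin(θ₄−θ₂) / [r₃ sin(θ₃−θ₄)].
Numerator sine = +0.75813; denominator sine = -0.95424.
Result = 0.0958·6.493·(+0.75813) / (0.2097·(-0.95424)) = -2.3565 rad/s; magnitude 2.3565 rad/s.

2.36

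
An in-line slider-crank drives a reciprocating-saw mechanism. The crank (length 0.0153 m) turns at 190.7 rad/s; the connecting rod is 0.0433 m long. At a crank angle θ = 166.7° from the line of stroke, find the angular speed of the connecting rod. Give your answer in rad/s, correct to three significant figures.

ω = 190.7 rad/s
The rod makes angle φ with the slider axis where L sinφ = r sinθ; differentiating, L cosφ·φ̇ = r ω cosθ.
L cosφ = √(L² − r² sin²θ) = 0.043157 m.
|ω_rod| = r ω |cosθ| / √(L² − r² sin²θ) = 0.0153·190.7·0.97318/0.043157 = 65.794 rad/s.

65.8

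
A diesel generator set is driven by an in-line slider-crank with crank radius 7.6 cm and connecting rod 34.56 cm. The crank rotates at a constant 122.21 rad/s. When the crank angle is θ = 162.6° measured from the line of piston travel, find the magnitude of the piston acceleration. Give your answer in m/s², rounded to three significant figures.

ω = 122.2 rad/s
x(θ) = r cosθ + √(L² − r² sin²θ); with ω constant, a = ω²·d²x/dθ².
d²x/dθ² = −r cosθ − r²(cos2θ)/√u − r⁴ sin²2θ/(4u^{3/2}),  u = L² − r² sin²θ = 0.118923 m².
Substituting r = 0.076 m, L = 0.3456 m, θ = 162.6°: d²x/dθ² = +0.058702 m.
a = ω²·d²x/dθ² = (122.2)²·(+0.058702) = +876.74 m/s²;  |a| = 876.74 m/s².

877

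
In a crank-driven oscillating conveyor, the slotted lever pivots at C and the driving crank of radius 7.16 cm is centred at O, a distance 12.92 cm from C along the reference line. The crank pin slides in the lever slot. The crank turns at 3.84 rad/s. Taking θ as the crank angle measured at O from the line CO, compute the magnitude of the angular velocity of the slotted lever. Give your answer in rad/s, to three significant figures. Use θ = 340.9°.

1.35

ω = 3.84 rad/s
Crank pin A relative to C: A = (d + r cosθ, r sinθ); lever angle φ = atan2(r sinθ, d + r cosθ).
Differentiating tanφ: φ̇ = rω(d cosθ + r)/(d² + r² + 2dr cosθ).
d² + r² + 2dr cosθ = |CA|² = 0.0393021 m²;  d cosθ + r = +0.19369 m.
|ω_lever| = |0.0716·3.84·+0.19369| / 0.0393021 = 1.355 rad/s.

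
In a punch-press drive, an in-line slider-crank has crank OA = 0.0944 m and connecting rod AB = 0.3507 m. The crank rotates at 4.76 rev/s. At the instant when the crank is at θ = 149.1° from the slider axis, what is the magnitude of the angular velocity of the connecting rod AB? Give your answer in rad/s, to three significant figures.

ω = 29.91 rad/s (converted from 4.76 rev/s).
The rod makes angle φ with the slider axis where L sinφ = r sinθ; differentiating, L cosφ·φ̇ = r ω cosθ.
L cosφ = √(L² − r² sin²θ) = 0.34733 m.
|ω_rod| = r ω |cosθ| / √(L² − r² sin²θ) = 0.0944·29.91·0.85806/0.34733 = 6.9748 rad/s.

6.97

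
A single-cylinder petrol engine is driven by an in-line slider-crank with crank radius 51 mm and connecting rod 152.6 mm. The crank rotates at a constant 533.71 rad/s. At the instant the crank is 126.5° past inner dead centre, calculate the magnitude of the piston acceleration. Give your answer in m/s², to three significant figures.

9980

ω = 533.7 rad/s
x(θ) = r cosθ + √(L² − r² sin²θ); with ω constant, a = ω²·d²x/dθ².
d²x/dθ² = −r cosθ − r²(cos2θ)/√u − r⁴ sin²2θ/(4u^{3/2}),  u = L² − r² sin²θ = 0.021606 m².
Substituting r = 0.051 m, L = 0.1526 m, θ = 126.5°: d²x/dθ² = +0.035022 m.
a = ω²·d²x/dθ² = (533.7)²·(+0.035022) = +9976 m/s²;  |a| = 9976 m/s².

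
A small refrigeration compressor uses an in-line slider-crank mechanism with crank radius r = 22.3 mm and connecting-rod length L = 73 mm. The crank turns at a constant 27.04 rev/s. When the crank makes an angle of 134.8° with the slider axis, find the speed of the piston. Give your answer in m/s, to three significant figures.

ω = 2π·27 = 169.9 rad/s
For an in-line slider-crank, x = r cosθ + √(L² − r² sin²θ), so v = −rω sinθ·[1 + r cosθ/√(L² − r² sin²θ)].
With r = 0.0223 m, L = 0.073 m, θ = 134.8°: √(L² − r² sin²θ) = 0.071264 m.
v = −0.0223·169.9·0.70957·[1 + 0.0223·-0.70463/0.071264] = -2.0956 m/s.
|v| = 2.0956 m/s.

2.10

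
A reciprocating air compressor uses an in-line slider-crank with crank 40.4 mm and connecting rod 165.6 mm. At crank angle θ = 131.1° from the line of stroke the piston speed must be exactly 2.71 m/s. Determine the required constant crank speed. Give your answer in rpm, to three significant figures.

1020

For an in-line slider-crank, |v_piston| = rω|sinθ|·[1 + r cosθ/√(L² − r² sin²θ)].
With r = 0.0404 m, L = 0.1656 m, θ = 131.1°: the bracketed kinematic factor |dx/dθ| = 0.025477 m.
ω = v/|dx/dθ| = 2.71/0.025477 = 106.37 rad/s.
N = 60ω/(2π) = 1015.8 rpm.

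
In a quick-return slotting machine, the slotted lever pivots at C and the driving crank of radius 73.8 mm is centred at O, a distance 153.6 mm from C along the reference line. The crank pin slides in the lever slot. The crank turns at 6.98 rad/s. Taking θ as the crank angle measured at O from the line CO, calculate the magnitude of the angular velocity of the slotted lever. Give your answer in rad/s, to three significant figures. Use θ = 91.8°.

1.25

ω = 6.98 rad/s
Crank pin A relative to C: A = (d + r cosθ, r sinθ); lever angle φ = atan2(r sinθ, d + r cosθ).
Differentiating tanφ: φ̇ = rω(d cosθ + r)/(d² + r² + 2dr cosθ).
d² + r² + 2dr cosθ = |CA|² = 0.0283273 m²;  d cosθ + r = +0.068975 m.
|ω_lever| = |0.0738·6.98·+0.068975| / 0.0283273 = 1.2543 rad/s.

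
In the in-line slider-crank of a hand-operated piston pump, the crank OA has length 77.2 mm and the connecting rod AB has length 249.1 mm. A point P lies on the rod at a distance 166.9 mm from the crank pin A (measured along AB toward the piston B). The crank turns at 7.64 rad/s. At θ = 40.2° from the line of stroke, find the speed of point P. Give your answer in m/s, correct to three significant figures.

0.467

ω = 7.64 rad/s.  Crank-pin speed |V_A| = rω = 0.58981 m/s, perpendicular to OA.
Rod angle: sinφ = −(r/L) sinθ ⇒ φ = -11.539°; ω_rod = −rω cosθ/√(L²−r²sin²θ) = -1.8458 rad/s.
V_P = V_A + ω_rod × AP, with AP = 0.1669 m along the rod.
Components: V_Px = −rω sinθ − a·ω_rod·sinφ = -0.44232 m/s;  V_Py = rω cosθ + a·ω_rod·cosφ = +0.14866 m/s.
|V_P| = √(V_Px² + V_Py²) = 0.46663 m/s.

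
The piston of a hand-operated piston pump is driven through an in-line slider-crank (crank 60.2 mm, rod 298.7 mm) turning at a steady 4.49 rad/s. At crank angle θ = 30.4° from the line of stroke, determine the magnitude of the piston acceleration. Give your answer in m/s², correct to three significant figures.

ω = 4.49 rad/s
x(θ) = r cosθ + √(L² − r² sin²θ); with ω constant, a = ω²·d²x/dθ².
d²x/dθ² = −r cosθ − r²(cos2θ)/√u − r⁴ sin²2θ/(4u^{3/2}),  u = L² − r² sin²θ = 0.0882937 m².
Substituting r = 0.0602 m, L = 0.2987 m, θ = 30.4°: d²x/dθ² = -0.057969 m.
a = ω²·d²x/dθ² = (4.49)²·(-0.057969) = -1.1687 m/s²;  |a| = 1.1687 m/s².

1.17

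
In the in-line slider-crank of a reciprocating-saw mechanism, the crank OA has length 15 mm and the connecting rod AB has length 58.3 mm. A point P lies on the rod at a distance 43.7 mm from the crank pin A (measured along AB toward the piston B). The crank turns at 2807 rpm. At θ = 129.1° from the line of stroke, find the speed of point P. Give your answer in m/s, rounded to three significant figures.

ω = 293.9 rad/s.  Crank-pin speed |V_A| = rω = 4.4092 m/s, perpendicular to OA.
Rod angle: sinφ = −(r/L) sinθ ⇒ φ = -11.518°; ω_rod = −rω cosθ/√(L²−r²sin²θ) = +48.678 rad/s.
V_P = V_A + ω_rod × AP, with AP = 0.0437 m along the rod.
Components: V_Px = −rω sinθ − a·ω_rod·sinφ = -2.997 m/s;  V_Py = rω cosθ + a·ω_rod·cosφ = -0.69639 m/s.
|V_P| = √(V_Px² + V_Py²) = 3.0769 m/s.

3.08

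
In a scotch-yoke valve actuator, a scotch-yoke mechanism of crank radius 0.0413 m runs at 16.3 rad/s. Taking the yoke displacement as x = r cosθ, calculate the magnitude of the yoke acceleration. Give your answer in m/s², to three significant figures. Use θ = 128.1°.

6.77

ω = 16.3 rad/s
x = r cosθ ⇒ ẍ = −rω² cosθ (ω constant).
|a| = rω²|cosθ| = 0.0413·(16.3)²·|cos 128.1°| = 6.7707 m/s².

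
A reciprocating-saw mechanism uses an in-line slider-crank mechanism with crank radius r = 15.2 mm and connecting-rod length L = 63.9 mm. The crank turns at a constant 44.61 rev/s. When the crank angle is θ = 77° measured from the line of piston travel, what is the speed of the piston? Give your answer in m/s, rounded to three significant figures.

4.38

ω = 2π·44.6 = 280.3 rad/s
For an in-line slider-crank, x = r cosθ + √(L² − r² sin²θ), so v = −rω sinθ·[1 + r cosθ/√(L² − r² sin²θ)].
With r = 0.0152 m, L = 0.0639 m, θ = 77°: √(L² − r² sin²θ) = 0.06216 m.
v = −0.0152·280.3·0.97437·[1 + 0.0152·0.22495/0.06216] = -4.3796 m/s.
|v| = 4.3796 m/s.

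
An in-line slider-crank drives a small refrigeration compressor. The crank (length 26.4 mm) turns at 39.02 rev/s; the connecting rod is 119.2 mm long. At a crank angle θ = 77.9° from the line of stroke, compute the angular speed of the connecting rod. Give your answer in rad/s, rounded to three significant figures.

11.7

ω = 245.2 rad/s (converted from 39.02 rev/s).
The rod makes angle φ with the slider axis where L sinφ = r sinθ; differentiating, L cosφ·φ̇ = r ω cosθ.
L cosφ = √(L² − r² sin²θ) = 0.11637 m.
|ω_rod| = r ω |cosθ| / √(L² − r² sin²θ) = 0.0264·245.2·0.20962/0.11637 = 11.659 rad/s.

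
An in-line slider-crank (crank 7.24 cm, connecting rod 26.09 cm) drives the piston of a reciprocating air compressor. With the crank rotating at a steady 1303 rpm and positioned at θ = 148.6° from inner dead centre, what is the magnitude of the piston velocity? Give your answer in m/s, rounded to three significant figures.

3.91

ω = 2π·1303/60 = 136.4 rad/s
For an in-line slider-crank, x = r cosθ + √(L² − r² sin²θ), so v = −rω sinθ·[1 + r cosθ/√(L² − r² sin²θ)].
With r = 0.0724 m, L = 0.2609 m, θ = 148.6°: √(L² − r² sin²θ) = 0.25816 m.
v = −0.0724·136.4·0.52101·[1 + 0.0724·-0.85355/0.25816] = -3.915 m/s.
|v| = 3.915 m/s.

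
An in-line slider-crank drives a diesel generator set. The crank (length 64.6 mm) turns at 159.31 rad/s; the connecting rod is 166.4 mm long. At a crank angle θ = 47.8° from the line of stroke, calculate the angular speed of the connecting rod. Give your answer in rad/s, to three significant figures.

43.4

ω = 159.3 rad/s
The rod makes angle φ with the slider axis where L sinφ = r sinθ; differentiating, L cosφ·φ̇ = r ω cosθ.
L cosφ = √(L² − r² sin²θ) = 0.15937 m.
|ω_rod| = r ω |cosθ| / √(L² − r² sin²θ) = 0.0646·159.3·0.67172/0.15937 = 43.377 rad/s.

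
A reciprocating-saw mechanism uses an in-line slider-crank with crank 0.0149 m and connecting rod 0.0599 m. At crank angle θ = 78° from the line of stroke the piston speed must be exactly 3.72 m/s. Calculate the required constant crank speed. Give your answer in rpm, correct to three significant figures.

2310

For an in-line slider-crank, |v_piston| = rω|sinθ|·[1 + r cosθ/√(L² − r² sin²θ)].
With r = 0.0149 m, L = 0.0599 m, θ = 78°: the bracketed kinematic factor |dx/dθ| = 0.015352 m.
ω = v/|dx/dθ| = 3.72/0.015352 = 242.32 rad/s.
N = 60ω/(2π) = 2314 rpm.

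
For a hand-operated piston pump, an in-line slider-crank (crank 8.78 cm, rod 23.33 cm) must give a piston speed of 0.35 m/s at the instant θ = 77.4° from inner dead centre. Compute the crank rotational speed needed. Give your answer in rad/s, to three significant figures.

3.75

For an in-line slider-crank, |v_piston| = rω|sinθ|·[1 + r cosθ/√(L² − r² sin²θ)].
With r = 0.0878 m, L = 0.2333 m, θ = 77.4°: the bracketed kinematic factor |dx/dθ| = 0.093248 m.
ω = v/|dx/dθ| = 0.35/0.093248 = 3.7534 rad/s.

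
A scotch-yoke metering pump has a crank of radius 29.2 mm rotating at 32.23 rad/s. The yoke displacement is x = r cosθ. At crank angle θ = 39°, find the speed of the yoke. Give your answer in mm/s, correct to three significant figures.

ω = 32.23 rad/s
x = r cosθ ⇒ ẋ = −rω sinθ.
|v| = rω|sinθ| = 0.0292·32.23·|sin 39°| = 0.59226 m/s = 592.26 mm/s.

592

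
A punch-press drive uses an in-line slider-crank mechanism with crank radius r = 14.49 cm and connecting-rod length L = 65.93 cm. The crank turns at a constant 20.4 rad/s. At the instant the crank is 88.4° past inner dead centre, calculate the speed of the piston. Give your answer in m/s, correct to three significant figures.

ω = 20.4 rad/s
For an in-line slider-crank, x = r cosθ + √(L² − r² sin²θ), so v = −rω sinθ·[1 + r cosθ/√(L² − r² sin²θ)].
With r = 0.1449 m, L = 0.6593 m, θ = 88.4°: √(L² − r² sin²θ) = 0.64319 m.
v = −0.1449·20.4·0.99961·[1 + 0.1449·0.02792/0.64319] = -2.9734 m/s.
|v| = 2.9734 m/s.

2.97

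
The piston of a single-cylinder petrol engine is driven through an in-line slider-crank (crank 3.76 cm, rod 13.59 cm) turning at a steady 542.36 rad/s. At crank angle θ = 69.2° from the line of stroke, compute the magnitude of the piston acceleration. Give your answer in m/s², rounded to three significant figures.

1590

ω = 542.4 rad/s
x(θ) = r cosθ + √(L² − r² sin²θ); with ω constant, a = ω²·d²x/dθ².
d²x/dθ² = −r cosθ − r²(cos2θ)/√u − r⁴ sin²2θ/(4u^{3/2}),  u = L² − r² sin²θ = 0.0172333 m².
Substituting r = 0.0376 m, L = 0.1359 m, θ = 69.2°: d²x/dθ² = -0.0053961 m.
a = ω²·d²x/dθ² = (542.4)²·(-0.0053961) = -1587.3 m/s²;  |a| = 1587.3 m/s².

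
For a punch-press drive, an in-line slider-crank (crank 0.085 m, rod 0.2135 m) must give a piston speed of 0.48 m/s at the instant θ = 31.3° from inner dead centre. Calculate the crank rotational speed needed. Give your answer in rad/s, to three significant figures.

8.07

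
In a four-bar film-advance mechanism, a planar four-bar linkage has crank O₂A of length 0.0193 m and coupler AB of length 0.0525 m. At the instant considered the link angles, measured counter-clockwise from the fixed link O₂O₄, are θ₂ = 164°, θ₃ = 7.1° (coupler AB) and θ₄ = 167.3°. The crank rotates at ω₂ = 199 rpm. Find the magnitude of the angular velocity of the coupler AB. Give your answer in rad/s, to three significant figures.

ω₂ = 20.84 rad/s (from 199 rpm).
Differentiating the loop-closure r₂e^{iθ₂}+r₃e^{iθ₃}=r₁+r₄e^{iθ₄} gives r₂ω₂e^{iθ₂}+r₃ω₃e^{iθ₃}=r₄ω₄e^{iθ₄}.
Eliminating the other unknown: ω₃ = r₂ω₂ sin(θ₄−θ₂) / [r₃ sin(θ₃−θ₄)].
Numerator sine = +0.05756; denominator sine = -0.33874.
Result = 0.0193·20.84·(+0.05756) / (0.0525·(-0.33874)) = -1.3019 rad/s; magnitude 1.3019 rad/s.

1.30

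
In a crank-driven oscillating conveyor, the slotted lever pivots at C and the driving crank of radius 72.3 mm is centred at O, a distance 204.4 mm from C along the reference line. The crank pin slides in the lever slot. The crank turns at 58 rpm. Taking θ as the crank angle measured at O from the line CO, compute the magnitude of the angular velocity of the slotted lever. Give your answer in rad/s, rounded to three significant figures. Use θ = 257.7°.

0.310

ω = 6.074 rad/s (from 58 rpm).
Crank pin A relative to C: A = (d + r cosθ, r sinθ); lever angle φ = atan2(r sinθ, d + r cosθ).
Differentiating tanφ: φ̇ = rω(d cosθ + r)/(d² + r² + 2dr cosθ).
d² + r² + 2dr cosθ = |CA|² = 0.0407103 m²;  d cosθ + r = +0.028757 m.
|ω_lever| = |0.0723·6.074·+0.028757| / 0.0407103 = 0.31019 rad/s.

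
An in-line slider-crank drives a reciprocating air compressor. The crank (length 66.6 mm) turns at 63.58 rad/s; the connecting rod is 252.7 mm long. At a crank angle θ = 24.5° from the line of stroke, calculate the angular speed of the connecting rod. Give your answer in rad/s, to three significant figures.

ω = 63.58 rad/s
The rod makes angle φ with the slider axis where L sinφ = r sinθ; differentiating, L cosφ·φ̇ = r ω cosθ.
L cosφ = √(L² − r² sin²θ) = 0.25119 m.
|ω_rod| = r ω |cosθ| / √(L² − r² sin²θ) = 0.0666·63.58·0.90996/0.25119 = 15.34 rad/s.

15.3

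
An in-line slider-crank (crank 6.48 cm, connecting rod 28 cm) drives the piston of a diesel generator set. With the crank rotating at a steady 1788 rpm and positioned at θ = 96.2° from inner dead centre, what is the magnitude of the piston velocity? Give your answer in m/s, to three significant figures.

11.8

ω = 2π·1788/60 = 187.2 rad/s
For an in-line slider-crank, x = r cosθ + √(L² − r² sin²θ), so v = −rω sinθ·[1 + r cosθ/√(L² − r² sin²θ)].
With r = 0.0648 m, L = 0.28 m, θ = 96.2°: √(L² − r² sin²θ) = 0.27249 m.
v = −0.0648·187.2·0.99415·[1 + 0.0648·-0.10800/0.27249] = -11.752 m/s.
|v| = 11.752 m/s.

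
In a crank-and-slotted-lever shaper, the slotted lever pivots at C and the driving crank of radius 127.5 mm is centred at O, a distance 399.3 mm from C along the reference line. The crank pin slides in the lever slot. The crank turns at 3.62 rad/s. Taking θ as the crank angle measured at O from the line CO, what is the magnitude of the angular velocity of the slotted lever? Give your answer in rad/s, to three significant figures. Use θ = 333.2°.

ω = 3.62 rad/s
Crank pin A relative to C: A = (d + r cosθ, r sinθ); lever angle φ = atan2(r sinθ, d + r cosθ).
Differentiating tanφ: φ̇ = rω(d cosθ + r)/(d² + r² + 2dr cosθ).
d² + r² + 2dr cosθ = |CA|² = 0.266581 m²;  d cosθ + r = +0.48391 m.
|ω_lever| = |0.1275·3.62·+0.48391| / 0.266581 = 0.83783 rad/s.

0.838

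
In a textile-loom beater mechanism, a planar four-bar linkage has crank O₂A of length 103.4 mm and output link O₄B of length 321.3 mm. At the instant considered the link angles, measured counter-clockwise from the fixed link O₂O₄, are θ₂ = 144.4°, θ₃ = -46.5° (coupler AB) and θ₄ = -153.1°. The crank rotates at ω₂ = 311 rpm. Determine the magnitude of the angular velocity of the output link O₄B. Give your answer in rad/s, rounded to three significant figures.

2.07

ω₂ = 32.57 rad/s (from 311 rpm).
Differentiating the loop-closure r₂e^{iθ₂}+r₃e^{iθ₃}=r₁+r₄e^{iθ₄} gives r₂ω₂e^{iθ₂}+r₃ω₃e^{iθ₃}=r₄ω₄e^{iθ₄}.
Eliminating the other unknown: ω₄ = r₂ω₂ sin(θ₂−θ₃) / [r₄ sin(θ₄−θ₃)].
Numerator sine = -0.18910; denominator sine = -0.95832.
Result = 0.1034·32.57·(-0.18910) / (0.3213·(-0.95832)) = +2.0681 rad/s; magnitude 2.0681 rad/s.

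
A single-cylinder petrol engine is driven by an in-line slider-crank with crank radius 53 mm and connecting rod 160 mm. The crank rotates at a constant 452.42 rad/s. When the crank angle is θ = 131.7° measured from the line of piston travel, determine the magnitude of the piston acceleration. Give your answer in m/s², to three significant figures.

7540

ω = 452.4 rad/s
x(θ) = r cosθ + √(L² − r² sin²θ); with ω constant, a = ω²·d²x/dθ².
d²x/dθ² = −r cosθ − r²(cos2θ)/√u − r⁴ sin²2θ/(4u^{3/2}),  u = L² − r² sin²θ = 0.0240341 m².
Substituting r = 0.053 m, L = 0.16 m, θ = 131.7°: d²x/dθ² = +0.036817 m.
a = ω²·d²x/dθ² = (452.4)²·(+0.036817) = +7535.9 m/s²;  |a| = 7535.9 m/s².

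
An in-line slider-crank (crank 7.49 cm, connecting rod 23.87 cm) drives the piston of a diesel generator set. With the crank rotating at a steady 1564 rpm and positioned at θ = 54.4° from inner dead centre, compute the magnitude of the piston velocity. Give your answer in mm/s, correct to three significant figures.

ω = 2π·1564/60 = 163.8 rad/s
For an in-line slider-crank, x = r cosθ + √(L² − r² sin²θ), so v = −rω sinθ·[1 + r cosθ/√(L² − r² sin²θ)].
With r = 0.0749 m, L = 0.2387 m, θ = 54.4°: √(L² − r² sin²θ) = 0.2308 m.
v = −0.0749·163.8·0.81310·[1 + 0.0749·0.58212/0.2308] = -11.859 m/s.
|v| = 11.859 m/s = 11859 mm/s.

11900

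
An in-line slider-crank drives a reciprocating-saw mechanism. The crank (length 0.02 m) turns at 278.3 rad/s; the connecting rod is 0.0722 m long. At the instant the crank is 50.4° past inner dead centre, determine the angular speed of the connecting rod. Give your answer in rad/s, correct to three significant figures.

50.3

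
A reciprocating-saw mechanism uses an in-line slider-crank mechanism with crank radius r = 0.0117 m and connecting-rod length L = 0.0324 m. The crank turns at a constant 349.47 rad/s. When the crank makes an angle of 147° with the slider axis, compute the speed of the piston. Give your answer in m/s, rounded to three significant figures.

ω = 349.5 rad/s
For an in-line slider-crank, x = r cosθ + √(L² − r² sin²θ), so v = −rω sinθ·[1 + r cosθ/√(L² − r² sin²θ)].
With r = 0.0117 m, L = 0.0324 m, θ = 147°: √(L² − r² sin²θ) = 0.031767 m.
v = −0.0117·349.5·0.54464·[1 + 0.0117·-0.83867/0.031767] = -1.5391 m/s.
|v| = 1.5391 m/s.

1.54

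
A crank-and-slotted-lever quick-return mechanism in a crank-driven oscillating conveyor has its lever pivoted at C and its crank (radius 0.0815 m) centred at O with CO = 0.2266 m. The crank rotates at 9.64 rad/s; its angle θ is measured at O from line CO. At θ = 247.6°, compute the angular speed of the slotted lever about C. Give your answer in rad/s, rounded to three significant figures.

ω = 9.64 rad/s
Crank pin A relative to C: A = (d + r cosθ, r sinθ); lever angle φ = atan2(r sinθ, d + r cosθ).
Differentiating tanφ: φ̇ = rω(d cosθ + r)/(d² + r² + 2dr cosθ).
d² + r² + 2dr cosθ = |CA|² = 0.0439147 m²;  d cosθ + r = -0.0048505 m.
|ω_lever| = |0.0815·9.64·-0.0048505| / 0.0439147 = 0.086779 rad/s.

0.0868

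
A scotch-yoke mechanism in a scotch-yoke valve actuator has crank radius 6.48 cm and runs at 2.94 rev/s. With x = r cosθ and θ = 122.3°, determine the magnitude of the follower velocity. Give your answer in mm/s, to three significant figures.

1010

ω = 18.47 rad/s (from 2.94 rev/s).
x = r cosθ ⇒ ẋ = −rω sinθ.
|v| = rω|sinθ| = 0.0648·18.47·|sin 122.3°| = 1.0118 m/s = 1011.8 mm/s.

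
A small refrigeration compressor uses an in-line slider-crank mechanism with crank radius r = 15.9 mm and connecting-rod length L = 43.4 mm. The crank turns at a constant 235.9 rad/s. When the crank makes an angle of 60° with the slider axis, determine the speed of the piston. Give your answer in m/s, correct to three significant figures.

3.88

ω = 235.9 rad/s
For an in-line slider-crank, x = r cosθ + √(L² − r² sin²θ), so v = −rω sinθ·[1 + r cosθ/√(L² − r² sin²θ)].
With r = 0.0159 m, L = 0.0434 m, θ = 60°: √(L² − r² sin²θ) = 0.041158 m.
v = −0.0159·235.9·0.86603·[1 + 0.0159·0.50000/0.041158] = -3.8757 m/s.
|v| = 3.8757 m/s.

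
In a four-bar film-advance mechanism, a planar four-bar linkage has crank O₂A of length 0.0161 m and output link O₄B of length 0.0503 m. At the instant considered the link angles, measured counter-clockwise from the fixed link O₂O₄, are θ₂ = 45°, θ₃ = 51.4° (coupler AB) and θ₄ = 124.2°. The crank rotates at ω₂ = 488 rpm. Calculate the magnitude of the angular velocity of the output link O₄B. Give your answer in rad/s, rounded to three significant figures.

ω₂ = 51.1 rad/s (from 488 rpm).
Differentiating the loop-closure r₂e^{iθ₂}+r₃e^{iθ₃}=r₁+r₄e^{iθ₄} gives r₂ω₂e^{iθ₂}+r₃ω₃e^{iθ₃}=r₄ω₄e^{iθ₄}.
Eliminating the other unknown: ω₄ = r₂ω₂ sin(θ₂−θ₃) / [r₄ sin(θ₄−θ₃)].
Numerator sine = -0.11147; denominator sine = +0.95528.
Result = 0.0161·51.1·(-0.11147) / (0.0503·(+0.95528)) = -1.9087 rad/s; magnitude 1.9087 rad/s.

1.91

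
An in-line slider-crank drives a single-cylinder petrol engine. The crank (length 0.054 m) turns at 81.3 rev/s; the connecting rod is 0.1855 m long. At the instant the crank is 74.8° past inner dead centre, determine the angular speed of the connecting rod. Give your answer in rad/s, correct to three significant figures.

40.6

ω = 510.8 rad/s (converted from 81.3 rev/s).
The rod makes angle φ with the slider axis where L sinφ = r sinθ; differentiating, L cosφ·φ̇ = r ω cosθ.
L cosφ = √(L² − r² sin²θ) = 0.17803 m.
|ω_rod| = r ω |cosθ| / √(L² − r² sin²θ) = 0.054·510.8·0.26219/0.17803 = 40.624 rad/s.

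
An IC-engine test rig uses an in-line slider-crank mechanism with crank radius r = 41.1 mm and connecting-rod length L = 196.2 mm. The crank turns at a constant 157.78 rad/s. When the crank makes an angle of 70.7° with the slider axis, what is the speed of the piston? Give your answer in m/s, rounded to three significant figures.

6.55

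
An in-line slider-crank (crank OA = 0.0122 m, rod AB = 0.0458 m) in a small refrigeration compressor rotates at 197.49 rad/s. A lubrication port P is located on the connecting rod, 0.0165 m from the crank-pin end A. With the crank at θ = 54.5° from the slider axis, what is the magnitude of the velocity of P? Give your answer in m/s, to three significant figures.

2.26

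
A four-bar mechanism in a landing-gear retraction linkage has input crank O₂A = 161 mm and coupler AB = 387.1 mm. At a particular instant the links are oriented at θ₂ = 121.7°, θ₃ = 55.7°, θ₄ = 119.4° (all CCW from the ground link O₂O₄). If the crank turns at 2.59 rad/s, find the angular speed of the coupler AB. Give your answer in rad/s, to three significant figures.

ω₂ = 2.59 rad/s
Differentiating the loop-closure r₂e^{iθ₂}+r₃e^{iθ₃}=r₁+r₄e^{iθ₄} gives r₂ω₂e^{iθ₂}+r₃ω₃e^{iθ₃}=r₄ω₄e^{iθ₄}.
Eliminating the other unknown: ω₃ = r₂ω₂ sin(θ₄−θ₂) / [r₃ sin(θ₃−θ₄)].
Numerator sine = -0.04013; denominator sine = -0.89649.
Result = 0.161·2.59·(-0.04013) / (0.3871·(-0.89649)) = +0.048222 rad/s; magnitude 0.048222 rad/s.

0.0482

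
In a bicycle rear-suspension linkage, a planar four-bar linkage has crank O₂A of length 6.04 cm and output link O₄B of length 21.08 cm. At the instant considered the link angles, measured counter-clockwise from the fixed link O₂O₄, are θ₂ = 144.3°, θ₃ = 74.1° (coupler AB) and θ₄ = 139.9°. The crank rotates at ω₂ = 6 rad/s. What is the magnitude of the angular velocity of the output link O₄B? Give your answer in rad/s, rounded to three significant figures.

1.77

ω₂ = 6 rad/s
Differentiating the loop-closure r₂e^{iθ₂}+r₃e^{iθ₃}=r₁+r₄e^{iθ₄} gives r₂ω₂e^{iθ₂}+r₃ω₃e^{iθ₃}=r₄ω₄e^{iθ₄}.
Eliminating the other unknown: ω₄ = r₂ω₂ sin(θ₂−θ₃) / [r₄ sin(θ₄−θ₃)].
Numerator sine = +0.94088; denominator sine = +0.91212.
Result = 0.0604·6·(+0.94088) / (0.2108·(+0.91212)) = +1.7734 rad/s; magnitude 1.7734 rad/s.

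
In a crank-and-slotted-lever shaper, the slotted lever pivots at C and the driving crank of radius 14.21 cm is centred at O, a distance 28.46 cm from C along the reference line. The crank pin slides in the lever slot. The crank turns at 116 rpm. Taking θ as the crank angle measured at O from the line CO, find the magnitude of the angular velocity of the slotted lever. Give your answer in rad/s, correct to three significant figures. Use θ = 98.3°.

ω = 12.15 rad/s (from 116 rpm).
Crank pin A relative to C: A = (d + r cosθ, r sinθ); lever angle φ = atan2(r sinθ, d + r cosθ).
Differentiating tanφ: φ̇ = rω(d cosθ + r)/(d² + r² + 2dr cosθ).
d² + r² + 2dr cosθ = |CA|² = 0.0895136 m²;  d cosθ + r = +0.10102 m.
|ω_lever| = |0.1421·12.15·+0.10102| / 0.0895136 = 1.948 rad/s.

1.95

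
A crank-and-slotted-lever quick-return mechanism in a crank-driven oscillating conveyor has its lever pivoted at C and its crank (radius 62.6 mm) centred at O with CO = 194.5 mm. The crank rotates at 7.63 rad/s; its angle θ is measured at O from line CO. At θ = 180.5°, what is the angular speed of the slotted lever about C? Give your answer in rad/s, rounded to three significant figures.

3.62

ω = 7.63 rad/s
Crank pin A relative to C: A = (d + r cosθ, r sinθ); lever angle φ = atan2(r sinθ, d + r cosθ).
Differentiating tanφ: φ̇ = rω(d cosθ + r)/(d² + r² + 2dr cosθ).
d² + r² + 2dr cosθ = |CA|² = 0.0173985 m²;  d cosθ + r = -0.13189 m.
|ω_lever| = |0.0626·7.63·-0.13189| / 0.0173985 = 3.6208 rad/s.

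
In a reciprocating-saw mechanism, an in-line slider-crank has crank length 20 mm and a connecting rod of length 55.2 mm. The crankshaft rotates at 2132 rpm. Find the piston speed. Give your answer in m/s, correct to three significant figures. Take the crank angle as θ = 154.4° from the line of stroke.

1.29

ω = 2π·2132/60 = 223.3 rad/s
For an in-line slider-crank, x = r cosθ + √(L² − r² sin²θ), so v = −rω sinθ·[1 + r cosθ/√(L² − r² sin²θ)].
With r = 0.02 m, L = 0.0552 m, θ = 154.4°: √(L² − r² sin²θ) = 0.054519 m.
v = −0.02·223.3·0.43209·[1 + 0.02·-0.90183/0.054519] = -1.2911 m/s.
|v| = 1.2911 m/s.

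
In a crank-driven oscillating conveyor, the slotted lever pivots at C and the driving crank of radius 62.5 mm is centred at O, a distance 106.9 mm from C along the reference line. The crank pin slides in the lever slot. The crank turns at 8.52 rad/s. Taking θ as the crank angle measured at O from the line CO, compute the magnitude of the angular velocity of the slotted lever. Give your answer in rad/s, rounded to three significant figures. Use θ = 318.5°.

ω = 8.52 rad/s
Crank pin A relative to C: A = (d + r cosθ, r sinθ); lever angle φ = atan2(r sinθ, d + r cosθ).
Differentiating tanφ: φ̇ = rω(d cosθ + r)/(d² + r² + 2dr cosθ).
d² + r² + 2dr cosθ = |CA|² = 0.0253418 m²;  d cosθ + r = +0.14256 m.
|ω_lever| = |0.0625·8.52·+0.14256| / 0.0253418 = 2.9956 rad/s.

3.00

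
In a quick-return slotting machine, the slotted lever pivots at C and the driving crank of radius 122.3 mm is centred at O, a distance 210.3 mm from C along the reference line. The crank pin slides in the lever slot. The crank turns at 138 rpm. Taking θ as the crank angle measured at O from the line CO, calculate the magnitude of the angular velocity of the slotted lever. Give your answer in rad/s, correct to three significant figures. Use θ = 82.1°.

ω = 14.45 rad/s (from 138 rpm).
Crank pin A relative to C: A = (d + r cosθ, r sinθ); lever angle φ = atan2(r sinθ, d + r cosθ).
Differentiating tanφ: φ̇ = rω(d cosθ + r)/(d² + r² + 2dr cosθ).
d² + r² + 2dr cosθ = |CA|² = 0.0662534 m²;  d cosθ + r = +0.1512 m.
|ω_lever| = |0.1223·14.45·+0.1512| / 0.0662534 = 4.0336 rad/s.

4.03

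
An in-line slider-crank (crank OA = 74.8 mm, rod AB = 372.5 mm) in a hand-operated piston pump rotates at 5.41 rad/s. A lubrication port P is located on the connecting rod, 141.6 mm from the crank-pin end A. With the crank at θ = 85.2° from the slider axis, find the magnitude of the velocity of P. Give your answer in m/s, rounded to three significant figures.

ω = 5.41 rad/s.  Crank-pin speed |V_A| = rω = 0.40467 m/s, perpendicular to OA.
Rod angle: sinφ = −(r/L) sinθ ⇒ φ = -11.543°; ω_rod = −rω cosθ/√(L²−r²sin²θ) = -0.09278 rad/s.
V_P = V_A + ω_rod × AP, with AP = 0.1416 m along the rod.
Components: V_Px = −rω sinθ − a·ω_rod·sinφ = -0.40588 m/s;  V_Py = rω cosθ + a·ω_rod·cosφ = +0.02099 m/s.
|V_P| = √(V_Px² + V_Py²) = 0.40642 m/s.

0.406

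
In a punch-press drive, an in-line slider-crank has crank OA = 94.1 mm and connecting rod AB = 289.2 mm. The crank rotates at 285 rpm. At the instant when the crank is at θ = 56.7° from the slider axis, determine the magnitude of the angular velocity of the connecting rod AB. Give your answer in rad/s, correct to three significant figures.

ω = 29.85 rad/s (converted from 285 rpm).
The rod makes angle φ with the slider axis where L sinφ = r sinθ; differentiating, L cosφ·φ̇ = r ω cosθ.
L cosφ = √(L² − r² sin²θ) = 0.2783 m.
|ω_rod| = r ω |cosθ| / √(L² − r² sin²θ) = 0.0941·29.85·0.54902/0.2783 = 5.5404 rad/s.

5.54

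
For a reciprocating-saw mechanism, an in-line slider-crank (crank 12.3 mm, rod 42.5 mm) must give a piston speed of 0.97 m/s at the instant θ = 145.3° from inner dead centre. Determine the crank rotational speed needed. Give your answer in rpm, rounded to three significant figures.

1740

For an in-line slider-crank, |v_piston| = rω|sinθ|·[1 + r cosθ/√(L² − r² sin²θ)].
With r = 0.0123 m, L = 0.0425 m, θ = 145.3°: the bracketed kinematic factor |dx/dθ| = 0.005313 m.
ω = v/|dx/dθ| = 0.97/0.005313 = 182.57 rad/s.
N = 60ω/(2π) = 1743.4 rpm.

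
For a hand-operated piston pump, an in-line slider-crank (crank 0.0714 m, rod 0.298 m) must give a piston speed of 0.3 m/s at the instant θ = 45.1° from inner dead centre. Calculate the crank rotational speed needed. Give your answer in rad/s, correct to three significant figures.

5.06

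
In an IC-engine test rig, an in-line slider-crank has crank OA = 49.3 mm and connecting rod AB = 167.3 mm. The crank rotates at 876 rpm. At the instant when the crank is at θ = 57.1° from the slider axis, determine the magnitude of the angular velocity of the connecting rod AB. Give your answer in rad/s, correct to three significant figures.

15.2

ω = 91.73 rad/s (converted from 876 rpm).
The rod makes angle φ with the slider axis where L sinφ = r sinθ; differentiating, L cosφ·φ̇ = r ω cosθ.
L cosφ = √(L² − r² sin²θ) = 0.1621 m.
|ω_rod| = r ω |cosθ| / √(L² − r² sin²θ) = 0.0493·91.73·0.54317/0.1621 = 15.154 rad/s.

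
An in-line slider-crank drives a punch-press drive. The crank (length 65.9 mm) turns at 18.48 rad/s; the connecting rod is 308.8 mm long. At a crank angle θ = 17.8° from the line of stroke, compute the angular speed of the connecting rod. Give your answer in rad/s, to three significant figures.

3.76

ω = 18.48 rad/s
The rod makes angle φ with the slider axis where L sinφ = r sinθ; differentiating, L cosφ·φ̇ = r ω cosθ.
L cosφ = √(L² − r² sin²θ) = 0.30814 m.
|ω_rod| = r ω |cosθ| / √(L² − r² sin²θ) = 0.0659·18.48·0.95213/0.30814 = 3.763 rad/s.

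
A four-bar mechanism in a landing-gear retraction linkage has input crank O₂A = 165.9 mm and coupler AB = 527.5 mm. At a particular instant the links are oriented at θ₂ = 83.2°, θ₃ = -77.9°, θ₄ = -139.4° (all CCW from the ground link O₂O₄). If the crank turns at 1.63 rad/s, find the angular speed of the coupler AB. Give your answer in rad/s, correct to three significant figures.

ω₂ = 1.63 rad/s
Differentiating the loop-closure r₂e^{iθ₂}+r₃e^{iθ₃}=r₁+r₄e^{iθ₄} gives r₂ω₂e^{iθ₂}+r₃ω₃e^{iθ₃}=r₄ω₄e^{iθ₄}.
Eliminating the other unknown: ω₃ = r₂ω₂ sin(θ₄−θ₂) / [r₃ sin(θ₃−θ₄)].
Numerator sine = +0.67688; denominator sine = +0.87882.
Result = 0.1659·1.63·(+0.67688) / (0.5275·(+0.87882)) = +0.39484 rad/s; magnitude 0.39484 rad/s.

0.395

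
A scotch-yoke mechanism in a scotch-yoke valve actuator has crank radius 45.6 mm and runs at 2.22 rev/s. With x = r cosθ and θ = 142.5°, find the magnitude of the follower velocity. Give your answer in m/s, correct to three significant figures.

0.387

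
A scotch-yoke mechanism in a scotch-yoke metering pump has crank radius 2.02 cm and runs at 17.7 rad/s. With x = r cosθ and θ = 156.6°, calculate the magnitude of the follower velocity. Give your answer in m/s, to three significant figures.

0.142

ω = 17.7 rad/s
x = r cosθ ⇒ ẋ = −rω sinθ.
|v| = rω|sinθ| = 0.0202·17.7·|sin 156.6°| = 0.142 m/s.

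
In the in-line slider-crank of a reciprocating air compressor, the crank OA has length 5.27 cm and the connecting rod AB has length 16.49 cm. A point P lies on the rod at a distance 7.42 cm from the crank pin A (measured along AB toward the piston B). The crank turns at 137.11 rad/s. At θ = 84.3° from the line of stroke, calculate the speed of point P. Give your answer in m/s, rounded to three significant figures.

ω = 137.1 rad/s.  Crank-pin speed |V_A| = rω = 7.2257 m/s, perpendicular to OA.
Rod angle: sinφ = −(r/L) sinθ ⇒ φ = -18.542°; ω_rod = −rω cosθ/√(L²−r²sin²θ) = -4.5904 rad/s.
V_P = V_A + ω_rod × AP, with AP = 0.0742 m along the rod.
Components: V_Px = −rω sinθ − a·ω_rod·sinφ = -7.2983 m/s;  V_Py = rω cosθ + a·ω_rod·cosφ = +0.39473 m/s.
|V_P| = √(V_Px² + V_Py²) = 7.309 m/s.

7.31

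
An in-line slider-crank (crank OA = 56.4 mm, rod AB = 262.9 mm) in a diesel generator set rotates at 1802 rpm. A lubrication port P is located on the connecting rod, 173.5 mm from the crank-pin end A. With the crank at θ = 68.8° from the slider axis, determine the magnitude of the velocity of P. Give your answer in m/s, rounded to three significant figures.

10.5

ω = 188.7 rad/s.  Crank-pin speed |V_A| = rω = 10.643 m/s, perpendicular to OA.
Rod angle: sinφ = −(r/L) sinθ ⇒ φ = -11.538°; ω_rod = −rω cosθ/√(L²−r²sin²θ) = -14.942 rad/s.
V_P = V_A + ω_rod × AP, with AP = 0.1735 m along the rod.
Components: V_Px = −rω sinθ − a·ω_rod·sinφ = -10.441 m/s;  V_Py = rω cosθ + a·ω_rod·cosφ = +1.3088 m/s.
|V_P| = √(V_Px² + V_Py²) = 10.523 m/s.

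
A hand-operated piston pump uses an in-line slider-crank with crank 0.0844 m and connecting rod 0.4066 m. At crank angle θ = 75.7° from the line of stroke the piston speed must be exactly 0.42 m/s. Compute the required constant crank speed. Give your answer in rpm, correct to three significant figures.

46.6

For an in-line slider-crank, |v_piston| = rω|sinθ|·[1 + r cosθ/√(L² − r² sin²θ)].
With r = 0.0844 m, L = 0.4066 m, θ = 75.7°: the bracketed kinematic factor |dx/dθ| = 0.086066 m.
ω = v/|dx/dθ| = 0.42/0.086066 = 4.88 rad/s.
N = 60ω/(2π) = 46.601 rpm.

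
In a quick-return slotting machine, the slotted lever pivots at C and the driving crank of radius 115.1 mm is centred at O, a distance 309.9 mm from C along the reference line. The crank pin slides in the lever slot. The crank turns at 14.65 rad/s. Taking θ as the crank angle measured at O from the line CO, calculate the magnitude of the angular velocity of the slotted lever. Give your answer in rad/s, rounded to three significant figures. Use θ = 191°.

ω = 14.65 rad/s
Crank pin A relative to C: A = (d + r cosθ, r sinθ); lever angle φ = atan2(r sinθ, d + r cosθ).
Differentiating tanφ: φ̇ = rω(d cosθ + r)/(d² + r² + 2dr cosθ).
d² + r² + 2dr cosθ = |CA|² = 0.0392577 m²;  d cosθ + r = -0.18911 m.
|ω_lever| = |0.1151·14.65·-0.18911| / 0.0392577 = 8.1226 rad/s.

8.12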